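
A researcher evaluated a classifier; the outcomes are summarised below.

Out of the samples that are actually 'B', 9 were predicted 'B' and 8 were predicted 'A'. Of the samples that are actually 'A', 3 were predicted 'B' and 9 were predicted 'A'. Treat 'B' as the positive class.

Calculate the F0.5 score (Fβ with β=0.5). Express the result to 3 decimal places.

0.692

Fβ = (1+β²)·TP / ((1+β²)·TP + β²·FN + FP), with β²=1/4
= 1.25·9 / (1.25·9 + 0.25·8 + 3) = 0.692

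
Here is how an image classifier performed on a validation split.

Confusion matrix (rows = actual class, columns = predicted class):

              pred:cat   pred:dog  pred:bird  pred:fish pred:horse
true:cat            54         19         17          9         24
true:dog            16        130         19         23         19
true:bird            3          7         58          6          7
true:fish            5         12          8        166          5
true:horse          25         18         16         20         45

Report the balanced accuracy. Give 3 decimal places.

0.599

Balanced accuracy = mean of per-class recall.
  cat: recall = 54/123 = 0.4390
  dog: recall = 130/207 = 0.6280
  bird: recall = 58/81 = 0.7160
  fish: recall = 166/196 = 0.8469
  horse: recall = 45/124 = 0.3629
Mean = (0.4390 + 0.6280 + 0.7160 + 0.8469 + 0.3629) / 5 = 0.599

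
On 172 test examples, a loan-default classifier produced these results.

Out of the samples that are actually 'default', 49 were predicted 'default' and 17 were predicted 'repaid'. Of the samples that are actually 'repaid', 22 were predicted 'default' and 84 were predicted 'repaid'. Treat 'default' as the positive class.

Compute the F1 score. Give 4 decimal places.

0.7153

Precision = TP/(TP+FP) = 49/71 = 0.6901
Recall = TP/(TP+FN) = 49/66 = 0.7424
F1 = 2·TP/(2·TP+FP+FN) = 98/137 = 0.7153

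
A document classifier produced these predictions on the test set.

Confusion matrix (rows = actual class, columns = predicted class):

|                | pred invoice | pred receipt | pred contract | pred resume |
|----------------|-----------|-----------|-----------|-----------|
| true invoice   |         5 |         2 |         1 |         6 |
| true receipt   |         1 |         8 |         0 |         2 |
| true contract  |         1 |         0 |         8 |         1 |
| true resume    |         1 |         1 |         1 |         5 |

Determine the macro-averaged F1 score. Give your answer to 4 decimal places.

0.6091

Per-class F1 score (2·TP/(2·TP+FP+FN)):
  invoice: TP=5, FP=1+1+1=3, FN=2+1+6=9 → 10/22 = 0.45455
  receipt: TP=8, FP=2+0+1=3, FN=1+0+2=3 → 16/22 = 0.72727
  contract: TP=8, FP=1+0+1=2, FN=1+0+1=2 → 16/20 = 0.80000
  resume: TP=5, FP=6+2+1=9, FN=1+1+1=3 → 10/22 = 0.45455
Macro-F1 score = mean = (0.45455 + 0.72727 + 0.80000 + 0.45455) / 4 = 0.6091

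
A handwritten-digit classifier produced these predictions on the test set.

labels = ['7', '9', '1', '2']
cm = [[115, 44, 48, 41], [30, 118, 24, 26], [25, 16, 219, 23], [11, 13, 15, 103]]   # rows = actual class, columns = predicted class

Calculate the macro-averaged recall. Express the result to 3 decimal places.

0.640

Per-class recall (TP/(TP+FN)):
  7: TP=115, FN=44+48+41=133 → 115/248 = 0.4637
  9: TP=118, FN=30+24+26=80 → 118/198 = 0.5960
  1: TP=219, FN=25+16+23=64 → 219/283 = 0.7739
  2: TP=103, FN=11+13+15=39 → 103/142 = 0.7254
Macro-recall = mean = (0.4637 + 0.5960 + 0.7739 + 0.7254) / 4 = 0.640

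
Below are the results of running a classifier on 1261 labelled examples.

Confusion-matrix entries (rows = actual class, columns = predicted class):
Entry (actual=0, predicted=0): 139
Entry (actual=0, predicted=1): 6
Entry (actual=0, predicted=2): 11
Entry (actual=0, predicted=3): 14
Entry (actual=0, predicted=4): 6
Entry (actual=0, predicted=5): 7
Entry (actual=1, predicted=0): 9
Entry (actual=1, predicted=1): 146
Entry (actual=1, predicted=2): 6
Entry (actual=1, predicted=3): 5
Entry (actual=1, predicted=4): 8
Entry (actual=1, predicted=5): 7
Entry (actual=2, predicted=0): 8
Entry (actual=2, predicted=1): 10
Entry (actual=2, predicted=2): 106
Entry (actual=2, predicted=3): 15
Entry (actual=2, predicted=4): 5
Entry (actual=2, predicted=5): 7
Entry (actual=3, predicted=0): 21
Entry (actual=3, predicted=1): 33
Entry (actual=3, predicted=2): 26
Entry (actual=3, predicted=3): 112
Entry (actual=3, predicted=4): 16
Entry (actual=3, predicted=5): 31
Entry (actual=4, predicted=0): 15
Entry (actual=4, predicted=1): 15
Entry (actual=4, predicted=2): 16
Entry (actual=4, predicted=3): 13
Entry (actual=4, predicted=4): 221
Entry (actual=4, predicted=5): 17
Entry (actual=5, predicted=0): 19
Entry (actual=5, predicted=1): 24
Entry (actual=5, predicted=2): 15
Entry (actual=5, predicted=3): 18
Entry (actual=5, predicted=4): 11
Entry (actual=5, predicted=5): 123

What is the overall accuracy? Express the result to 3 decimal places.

0.672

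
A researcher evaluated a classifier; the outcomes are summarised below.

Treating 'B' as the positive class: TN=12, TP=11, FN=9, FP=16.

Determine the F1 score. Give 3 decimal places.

Precision = TP/(TP+FP) = 11/27 = 0.4074
Recall = TP/(TP+FN) = 11/20 = 0.5500
F1 = 2·TP/(2·TP+FP+FN) = 22/47 = 0.468

0.468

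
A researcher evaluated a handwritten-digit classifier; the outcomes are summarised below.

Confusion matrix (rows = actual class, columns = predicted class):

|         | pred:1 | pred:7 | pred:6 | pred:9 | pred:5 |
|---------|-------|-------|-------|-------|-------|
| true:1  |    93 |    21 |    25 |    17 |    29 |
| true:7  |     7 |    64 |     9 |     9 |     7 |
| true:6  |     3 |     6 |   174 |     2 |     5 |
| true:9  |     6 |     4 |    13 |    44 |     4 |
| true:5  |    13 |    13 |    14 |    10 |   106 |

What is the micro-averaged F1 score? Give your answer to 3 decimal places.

0.689

Micro-averaging pools counts across classes: ΣTP=481, ΣFP=217, ΣFN=217.
Micro-F1 score = 2·TP/(2·TP+FP+FN) on pooled counts = 0.689 (equals overall accuracy in single-label multiclass).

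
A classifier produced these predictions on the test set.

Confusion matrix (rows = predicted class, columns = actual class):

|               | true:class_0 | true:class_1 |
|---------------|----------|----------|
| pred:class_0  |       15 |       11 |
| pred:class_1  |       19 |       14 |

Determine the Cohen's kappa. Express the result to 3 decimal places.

0.001

Observed agreement pₒ = trace/N = 29/59 = 0.4915
Expected agreement pₑ = Σ (rowᵢ·colᵢ)/N² = (34·26 + 25·33)/59² = 0.4910
κ = (pₒ − pₑ)/(1 − pₑ) = (0.4915 − 0.4910)/(1 − 0.4910) = 0.001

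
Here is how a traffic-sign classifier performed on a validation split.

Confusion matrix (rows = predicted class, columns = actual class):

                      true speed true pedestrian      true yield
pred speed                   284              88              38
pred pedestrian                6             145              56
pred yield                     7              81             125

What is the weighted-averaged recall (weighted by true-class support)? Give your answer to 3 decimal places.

0.667

Per-class recall (TP/(TP+FN)):
  speed: TP=284, FN=6+7=13 → 284/297 = 0.9562
  pedestrian: TP=145, FN=88+81=169 → 145/314 = 0.4618
  yield: TP=125, FN=38+56=94 → 125/219 = 0.5708
Weighted-recall = Σ (supportᵢ/N)·recallᵢ with N=830: (297/830)·0.9562 + (314/830)·0.4618 + (219/830)·0.5708 = 0.667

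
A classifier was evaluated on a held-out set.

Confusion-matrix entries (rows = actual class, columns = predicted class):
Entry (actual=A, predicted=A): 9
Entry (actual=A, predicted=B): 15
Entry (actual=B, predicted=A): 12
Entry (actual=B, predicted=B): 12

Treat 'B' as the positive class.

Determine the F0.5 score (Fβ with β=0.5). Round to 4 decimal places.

0.4545

Fβ = (1+β²)·TP / ((1+β²)·TP + β²·FN + FP), with β²=1/4
= 1.25·12 / (1.25·12 + 0.25·12 + 15) = 0.4545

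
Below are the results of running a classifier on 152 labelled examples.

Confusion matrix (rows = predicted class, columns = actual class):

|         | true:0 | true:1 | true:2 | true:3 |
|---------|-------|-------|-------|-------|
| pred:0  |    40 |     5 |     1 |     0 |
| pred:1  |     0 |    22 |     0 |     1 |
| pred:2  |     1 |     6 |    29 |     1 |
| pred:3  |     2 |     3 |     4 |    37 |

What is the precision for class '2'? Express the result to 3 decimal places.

0.784

precision = TP/(TP+FP).
2: TP=29, FP=1+6+1=8 → 29/37 = 0.7838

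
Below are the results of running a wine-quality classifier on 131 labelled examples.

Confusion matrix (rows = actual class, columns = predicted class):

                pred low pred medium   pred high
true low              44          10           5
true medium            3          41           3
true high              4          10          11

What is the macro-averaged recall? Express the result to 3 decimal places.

0.686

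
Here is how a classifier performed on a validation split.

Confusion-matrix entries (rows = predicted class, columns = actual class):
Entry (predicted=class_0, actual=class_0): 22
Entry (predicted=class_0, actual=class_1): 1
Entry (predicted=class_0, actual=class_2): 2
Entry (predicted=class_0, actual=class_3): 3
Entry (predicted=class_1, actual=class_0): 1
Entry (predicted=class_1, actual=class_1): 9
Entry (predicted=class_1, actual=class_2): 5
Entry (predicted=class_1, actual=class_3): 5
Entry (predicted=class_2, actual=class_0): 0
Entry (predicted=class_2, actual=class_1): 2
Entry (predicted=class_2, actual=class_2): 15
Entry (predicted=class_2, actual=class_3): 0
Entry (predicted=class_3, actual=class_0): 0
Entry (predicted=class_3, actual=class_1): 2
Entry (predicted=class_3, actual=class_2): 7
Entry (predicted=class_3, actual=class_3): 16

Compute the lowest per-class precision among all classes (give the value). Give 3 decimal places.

Per-class precision (TP/(TP+FP)):
  class_0: TP=22, FP=1+2+3=6 → 22/28 = 0.7857
  class_1: TP=9, FP=1+5+5=11 → 9/20 = 0.4500
  class_2: TP=15, FP=0+2+0=2 → 15/17 = 0.8824
  class_3: TP=16, FP=0+2+7=9 → 16/25 = 0.6400
Lowest is class 'class_1' with precision = 0.450.

0.450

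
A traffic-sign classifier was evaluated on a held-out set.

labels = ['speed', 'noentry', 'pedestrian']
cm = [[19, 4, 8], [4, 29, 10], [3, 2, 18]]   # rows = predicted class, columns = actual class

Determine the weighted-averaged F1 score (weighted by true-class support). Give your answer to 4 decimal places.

Per-class F1 score (2·TP/(2·TP+FP+FN)):
  speed: TP=19, FP=4+8=12, FN=4+3=7 → 38/57 = 0.66667
  noentry: TP=29, FP=4+10=14, FN=4+2=6 → 58/78 = 0.74359
  pedestrian: TP=18, FP=3+2=5, FN=8+10=18 → 36/59 = 0.61017
Weighted-F1 score = Σ (supportᵢ/N)·F1 scoreᵢ with N=97: (26/97)·0.66667 + (35/97)·0.74359 + (36/97)·0.61017 = 0.6735

0.6735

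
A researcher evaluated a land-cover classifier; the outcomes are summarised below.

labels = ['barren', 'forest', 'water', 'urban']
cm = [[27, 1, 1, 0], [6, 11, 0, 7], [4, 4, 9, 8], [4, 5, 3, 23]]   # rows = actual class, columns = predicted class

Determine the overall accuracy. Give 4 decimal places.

Accuracy = trace / total = (27+11+9+23=70) / 113 = 70/113 = 0.6195

0.6195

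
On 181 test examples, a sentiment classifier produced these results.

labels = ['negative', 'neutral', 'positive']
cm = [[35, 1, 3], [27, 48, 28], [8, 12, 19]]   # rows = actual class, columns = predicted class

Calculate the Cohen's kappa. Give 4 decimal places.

Observed agreement pₒ = trace/N = 102/181 = 0.56354
Expected agreement pₑ = Σ (rowᵢ·colᵢ)/N² = (39·70 + 103·61 + 39·50)/181² = 0.33464
κ = (pₒ − pₑ)/(1 − pₑ) = (0.56354 − 0.33464)/(1 − 0.33464) = 0.3440

0.3440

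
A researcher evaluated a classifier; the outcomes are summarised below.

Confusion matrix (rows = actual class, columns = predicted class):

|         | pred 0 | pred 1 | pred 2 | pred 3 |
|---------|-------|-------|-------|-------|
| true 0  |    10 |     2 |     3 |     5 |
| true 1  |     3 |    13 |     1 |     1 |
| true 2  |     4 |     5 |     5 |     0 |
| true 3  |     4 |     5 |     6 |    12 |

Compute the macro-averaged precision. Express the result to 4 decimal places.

0.4990

Per-class precision (TP/(TP+FP)):
  0: TP=10, FP=3+4+4=11 → 10/21 = 0.47619
  1: TP=13, FP=2+5+5=12 → 13/25 = 0.52000
  2: TP=5, FP=3+1+6=10 → 5/15 = 0.33333
  3: TP=12, FP=5+1+0=6 → 12/18 = 0.66667
Macro-precision = mean = (0.47619 + 0.52000 + 0.33333 + 0.66667) / 4 = 0.4990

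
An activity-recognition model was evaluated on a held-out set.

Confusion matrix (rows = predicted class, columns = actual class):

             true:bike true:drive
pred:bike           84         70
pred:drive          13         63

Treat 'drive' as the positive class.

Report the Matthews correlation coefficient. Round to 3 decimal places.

MCC = (TP·TN − FP·FN) / √((TP+FP)(TP+FN)(TN+FP)(TN+FN))
Numerator = 63·84 − 13·70 = 4382
Denominator = √(76·133·97·154) = √150993304 = 12287.9333
MCC = 4382 / 12287.9333 = 0.357

0.357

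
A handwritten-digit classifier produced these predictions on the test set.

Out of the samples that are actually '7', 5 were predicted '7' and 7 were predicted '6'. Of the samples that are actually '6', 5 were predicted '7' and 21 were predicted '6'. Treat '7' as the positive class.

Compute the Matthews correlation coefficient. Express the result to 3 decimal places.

0.237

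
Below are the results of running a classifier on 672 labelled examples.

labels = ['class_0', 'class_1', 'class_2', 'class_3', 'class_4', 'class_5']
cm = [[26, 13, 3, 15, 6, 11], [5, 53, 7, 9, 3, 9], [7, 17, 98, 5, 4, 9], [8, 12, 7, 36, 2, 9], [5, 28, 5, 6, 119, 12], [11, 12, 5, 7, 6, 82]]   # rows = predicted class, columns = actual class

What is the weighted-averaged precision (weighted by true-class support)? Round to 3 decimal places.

0.616

Per-class precision (TP/(TP+FP)):
  class_0: TP=26, FP=13+3+15+6+11=48 → 26/74 = 0.3514
  class_1: TP=53, FP=5+7+9+3+9=33 → 53/86 = 0.6163
  class_2: TP=98, FP=7+17+5+4+9=42 → 98/140 = 0.7000
  class_3: TP=36, FP=8+12+7+2+9=38 → 36/74 = 0.4865
  class_4: TP=119, FP=5+28+5+6+12=56 → 119/175 = 0.6800
  class_5: TP=82, FP=11+12+5+7+6=41 → 82/123 = 0.6667
Weighted-precision = Σ (supportᵢ/N)·precisionᵢ with N=672: (62/672)·0.3514 + (135/672)·0.6163 + (125/672)·0.7000 + (78/672)·0.4865 + (140/672)·0.6800 + (132/672)·0.6667 = 0.616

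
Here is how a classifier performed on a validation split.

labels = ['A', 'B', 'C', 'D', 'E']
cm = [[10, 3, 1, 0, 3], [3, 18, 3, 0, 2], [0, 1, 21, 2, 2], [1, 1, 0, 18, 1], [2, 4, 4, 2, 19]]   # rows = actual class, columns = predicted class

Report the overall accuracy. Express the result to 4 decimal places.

Accuracy = trace / total = (10+18+21+18+19=86) / 121 = 86/121 = 0.7107

0.7107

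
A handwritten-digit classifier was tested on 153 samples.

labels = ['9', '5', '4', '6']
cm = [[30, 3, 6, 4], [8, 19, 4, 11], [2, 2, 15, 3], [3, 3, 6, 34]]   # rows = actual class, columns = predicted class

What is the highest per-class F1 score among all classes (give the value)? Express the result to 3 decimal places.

Per-class F1 score (2·TP/(2·TP+FP+FN)):
  9: TP=30, FP=8+2+3=13, FN=3+6+4=13 → 60/86 = 0.6977
  5: TP=19, FP=3+2+3=8, FN=8+4+11=23 → 38/69 = 0.5507
  4: TP=15, FP=6+4+6=16, FN=2+2+3=7 → 30/53 = 0.5660
  6: TP=34, FP=4+11+3=18, FN=3+3+6=12 → 68/98 = 0.6939
Highest is class '9' with F1 score = 0.698.

0.698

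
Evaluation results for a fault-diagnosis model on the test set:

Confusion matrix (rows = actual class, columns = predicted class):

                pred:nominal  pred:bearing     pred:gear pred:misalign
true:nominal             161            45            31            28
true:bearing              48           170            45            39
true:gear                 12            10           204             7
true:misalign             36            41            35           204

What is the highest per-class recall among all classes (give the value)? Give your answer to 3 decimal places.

0.876

Per-class recall (TP/(TP+FN)):
  nominal: TP=161, FN=45+31+28=104 → 161/265 = 0.6075
  bearing: TP=170, FN=48+45+39=132 → 170/302 = 0.5629
  gear: TP=204, FN=12+10+7=29 → 204/233 = 0.8755
  misalign: TP=204, FN=36+41+35=112 → 204/316 = 0.6456
Highest is class 'gear' with recall = 0.876.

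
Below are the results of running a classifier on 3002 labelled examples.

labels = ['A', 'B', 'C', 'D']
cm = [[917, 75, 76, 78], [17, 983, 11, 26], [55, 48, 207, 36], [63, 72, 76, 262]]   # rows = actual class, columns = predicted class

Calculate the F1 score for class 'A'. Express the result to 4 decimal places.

Take TP from the diagonal, FP from the rest of the 'A' prediction marginal, FN from the rest of the 'A' actual marginal.
F1 score = 2·TP/(2·TP+FP+FN).
A: TP=917, FP=17+55+63=135, FN=75+76+78=229 → 1834/2198 = 0.83439

0.8344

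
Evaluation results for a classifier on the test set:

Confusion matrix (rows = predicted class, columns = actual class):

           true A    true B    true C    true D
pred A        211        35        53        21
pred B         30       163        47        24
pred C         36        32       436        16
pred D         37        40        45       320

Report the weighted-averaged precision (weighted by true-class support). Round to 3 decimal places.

0.735

Per-class precision (TP/(TP+FP)):
  A: TP=211, FP=35+53+21=109 → 211/320 = 0.6594
  B: TP=163, FP=30+47+24=101 → 163/264 = 0.6174
  C: TP=436, FP=36+32+16=84 → 436/520 = 0.8385
  D: TP=320, FP=37+40+45=122 → 320/442 = 0.7240
Weighted-precision = Σ (supportᵢ/N)·precisionᵢ with N=1546: (314/1546)·0.6594 + (270/1546)·0.6174 + (581/1546)·0.8385 + (381/1546)·0.7240 = 0.735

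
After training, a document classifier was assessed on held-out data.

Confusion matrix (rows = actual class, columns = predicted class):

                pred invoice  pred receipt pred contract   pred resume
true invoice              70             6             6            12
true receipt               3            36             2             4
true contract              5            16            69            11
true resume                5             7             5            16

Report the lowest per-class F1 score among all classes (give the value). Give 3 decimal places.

0.421

Per-class F1 score (2·TP/(2·TP+FP+FN)):
  invoice: TP=70, FP=3+5+5=13, FN=6+6+12=24 → 140/177 = 0.7910
  receipt: TP=36, FP=6+16+7=29, FN=3+2+4=9 → 72/110 = 0.6545
  contract: TP=69, FP=6+2+5=13, FN=5+16+11=32 → 138/183 = 0.7541
  resume: TP=16, FP=12+4+11=27, FN=5+7+5=17 → 32/76 = 0.4211
Lowest is class 'resume' with F1 score = 0.421.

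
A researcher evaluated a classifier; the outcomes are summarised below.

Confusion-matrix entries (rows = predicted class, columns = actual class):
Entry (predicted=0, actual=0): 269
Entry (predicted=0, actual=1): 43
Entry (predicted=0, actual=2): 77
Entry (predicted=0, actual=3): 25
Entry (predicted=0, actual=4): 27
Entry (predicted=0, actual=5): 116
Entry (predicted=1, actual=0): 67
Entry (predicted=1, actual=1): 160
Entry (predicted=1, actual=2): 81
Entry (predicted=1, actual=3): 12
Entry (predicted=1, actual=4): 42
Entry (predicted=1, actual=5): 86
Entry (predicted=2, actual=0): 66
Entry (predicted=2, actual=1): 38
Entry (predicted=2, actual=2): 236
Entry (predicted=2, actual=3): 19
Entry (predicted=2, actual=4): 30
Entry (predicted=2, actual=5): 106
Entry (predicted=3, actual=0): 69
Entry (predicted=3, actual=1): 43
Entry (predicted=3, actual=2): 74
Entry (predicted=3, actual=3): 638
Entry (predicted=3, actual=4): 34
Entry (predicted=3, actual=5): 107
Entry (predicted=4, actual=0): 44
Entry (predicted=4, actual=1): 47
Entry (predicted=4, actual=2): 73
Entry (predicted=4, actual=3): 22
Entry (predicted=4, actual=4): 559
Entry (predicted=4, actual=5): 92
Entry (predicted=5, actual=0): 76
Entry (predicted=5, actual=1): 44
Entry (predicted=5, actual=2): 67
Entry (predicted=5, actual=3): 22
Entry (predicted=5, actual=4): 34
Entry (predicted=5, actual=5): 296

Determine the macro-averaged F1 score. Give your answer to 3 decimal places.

0.532

Per-class F1 score (2·TP/(2·TP+FP+FN)):
  0: TP=269, FP=43+77+25+27+116=288, FN=67+66+69+44+76=322 → 538/1148 = 0.4686
  1: TP=160, FP=67+81+12+42+86=288, FN=43+38+43+47+44=215 → 320/823 = 0.3888
  2: TP=236, FP=66+38+19+30+106=259, FN=77+81+74+73+67=372 → 472/1103 = 0.4279
  3: TP=638, FP=69+43+74+34+107=327, FN=25+12+19+22+22=100 → 1276/1703 = 0.7493
  4: TP=559, FP=44+47+73+22+92=278, FN=27+42+30+34+34=167 → 1118/1563 = 0.7153
  5: TP=296, FP=76+44+67+22+34=243, FN=116+86+106+107+92=507 → 592/1342 = 0.4411
Macro-F1 score = mean = (0.4686 + 0.3888 + 0.4279 + 0.7493 + 0.7153 + 0.4411) / 6 = 0.532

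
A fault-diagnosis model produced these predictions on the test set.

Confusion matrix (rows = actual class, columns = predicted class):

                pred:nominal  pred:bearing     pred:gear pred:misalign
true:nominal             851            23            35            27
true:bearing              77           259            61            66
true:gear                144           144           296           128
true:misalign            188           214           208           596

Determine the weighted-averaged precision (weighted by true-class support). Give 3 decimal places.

Per-class precision (TP/(TP+FP)):
  nominal: TP=851, FP=77+144+188=409 → 851/1260 = 0.6754
  bearing: TP=259, FP=23+144+214=381 → 259/640 = 0.4047
  gear: TP=296, FP=35+61+208=304 → 296/600 = 0.4933
  misalign: TP=596, FP=27+66+128=221 → 596/817 = 0.7295
Weighted-precision = Σ (supportᵢ/N)·precisionᵢ with N=3317: (936/3317)·0.6754 + (463/3317)·0.4047 + (712/3317)·0.4933 + (1206/3317)·0.7295 = 0.618

0.618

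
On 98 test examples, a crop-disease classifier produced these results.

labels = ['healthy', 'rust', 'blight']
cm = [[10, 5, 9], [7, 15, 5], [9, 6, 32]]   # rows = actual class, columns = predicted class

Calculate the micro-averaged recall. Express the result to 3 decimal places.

0.582

Micro-averaging pools counts across classes: ΣTP=57, ΣFP=41, ΣFN=41.
Micro-recall = TP/(TP+FN) on pooled counts = 0.582 (equals overall accuracy in single-label multiclass).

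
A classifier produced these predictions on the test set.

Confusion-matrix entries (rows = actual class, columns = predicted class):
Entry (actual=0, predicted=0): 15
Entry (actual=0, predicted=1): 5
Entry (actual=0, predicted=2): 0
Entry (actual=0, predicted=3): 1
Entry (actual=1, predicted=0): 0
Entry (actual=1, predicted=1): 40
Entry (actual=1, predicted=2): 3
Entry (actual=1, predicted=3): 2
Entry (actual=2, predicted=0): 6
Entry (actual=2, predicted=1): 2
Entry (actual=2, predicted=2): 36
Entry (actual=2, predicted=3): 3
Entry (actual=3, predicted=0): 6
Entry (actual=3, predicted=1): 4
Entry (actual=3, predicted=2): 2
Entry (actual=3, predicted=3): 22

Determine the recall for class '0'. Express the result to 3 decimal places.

0.714

recall = TP/(TP+FN).
0: TP=15, FN=5+0+1=6 → 15/21 = 0.7143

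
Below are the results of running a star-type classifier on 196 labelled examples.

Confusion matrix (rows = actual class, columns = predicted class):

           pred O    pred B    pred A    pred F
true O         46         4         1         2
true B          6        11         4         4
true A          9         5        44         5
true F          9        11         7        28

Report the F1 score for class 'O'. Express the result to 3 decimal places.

Treat 'O' as positive and all other classes as negative.
F1 score = 2·TP/(2·TP+FP+FN).
O: TP=46, FP=6+9+9=24, FN=4+1+2=7 → 92/123 = 0.7480

0.748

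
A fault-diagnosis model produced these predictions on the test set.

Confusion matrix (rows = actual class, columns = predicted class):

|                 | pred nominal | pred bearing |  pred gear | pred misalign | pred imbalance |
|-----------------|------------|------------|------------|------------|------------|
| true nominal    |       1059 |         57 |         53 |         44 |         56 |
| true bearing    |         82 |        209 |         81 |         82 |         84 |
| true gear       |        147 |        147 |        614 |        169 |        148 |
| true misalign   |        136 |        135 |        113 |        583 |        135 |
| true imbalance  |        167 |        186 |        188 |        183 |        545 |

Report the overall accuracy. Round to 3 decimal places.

0.557

Accuracy = trace / total = (1059+209+614+583+545=3010) / 5403 = 3010/5403 = 0.557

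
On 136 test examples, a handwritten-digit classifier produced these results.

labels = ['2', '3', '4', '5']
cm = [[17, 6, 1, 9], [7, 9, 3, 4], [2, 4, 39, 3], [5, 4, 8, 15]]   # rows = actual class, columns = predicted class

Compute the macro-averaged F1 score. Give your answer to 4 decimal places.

0.5467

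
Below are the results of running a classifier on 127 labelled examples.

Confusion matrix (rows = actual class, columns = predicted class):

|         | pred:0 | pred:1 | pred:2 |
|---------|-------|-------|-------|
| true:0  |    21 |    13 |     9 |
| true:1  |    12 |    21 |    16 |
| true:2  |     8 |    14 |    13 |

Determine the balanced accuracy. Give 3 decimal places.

0.429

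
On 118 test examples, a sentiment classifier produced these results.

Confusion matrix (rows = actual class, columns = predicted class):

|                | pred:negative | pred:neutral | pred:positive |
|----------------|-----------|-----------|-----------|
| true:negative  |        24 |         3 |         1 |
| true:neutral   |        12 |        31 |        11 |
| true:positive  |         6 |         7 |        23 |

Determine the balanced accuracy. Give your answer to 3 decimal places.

0.690

Balanced accuracy = mean of per-class recall.
  negative: recall = 24/28 = 0.8571
  neutral: recall = 31/54 = 0.5741
  positive: recall = 23/36 = 0.6389
Mean = (0.8571 + 0.5741 + 0.6389) / 3 = 0.690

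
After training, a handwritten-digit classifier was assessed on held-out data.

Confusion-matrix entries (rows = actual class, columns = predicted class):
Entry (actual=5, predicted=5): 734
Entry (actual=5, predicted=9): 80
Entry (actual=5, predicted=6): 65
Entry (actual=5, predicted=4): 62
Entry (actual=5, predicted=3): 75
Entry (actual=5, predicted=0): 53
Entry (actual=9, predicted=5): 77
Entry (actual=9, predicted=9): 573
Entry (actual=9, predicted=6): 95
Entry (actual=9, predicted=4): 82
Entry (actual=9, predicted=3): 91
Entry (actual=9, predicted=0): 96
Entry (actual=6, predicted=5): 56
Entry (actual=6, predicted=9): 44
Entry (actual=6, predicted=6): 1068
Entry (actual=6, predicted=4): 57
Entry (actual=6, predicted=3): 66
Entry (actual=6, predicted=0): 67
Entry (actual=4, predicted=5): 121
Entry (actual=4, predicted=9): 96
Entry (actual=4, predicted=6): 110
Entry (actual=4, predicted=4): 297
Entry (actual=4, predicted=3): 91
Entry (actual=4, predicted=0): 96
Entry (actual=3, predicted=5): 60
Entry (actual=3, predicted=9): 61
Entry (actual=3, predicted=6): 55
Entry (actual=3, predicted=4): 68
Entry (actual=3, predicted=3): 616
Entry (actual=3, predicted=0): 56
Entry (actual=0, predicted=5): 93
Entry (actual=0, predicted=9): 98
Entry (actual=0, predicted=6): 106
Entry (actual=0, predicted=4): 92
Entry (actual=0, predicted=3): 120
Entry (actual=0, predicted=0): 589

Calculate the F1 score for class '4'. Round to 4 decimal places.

0.4044

F1 score = 2·TP/(2·TP+FP+FN).
4: TP=297, FP=62+82+57+68+92=361, FN=121+96+110+91+96=514 → 594/1469 = 0.40436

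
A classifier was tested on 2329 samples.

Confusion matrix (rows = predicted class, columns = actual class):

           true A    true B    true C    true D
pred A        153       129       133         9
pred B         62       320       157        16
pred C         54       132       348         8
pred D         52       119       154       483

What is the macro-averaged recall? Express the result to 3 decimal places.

0.577

Per-class recall (TP/(TP+FN)):
  A: TP=153, FN=62+54+52=168 → 153/321 = 0.4766
  B: TP=320, FN=129+132+119=380 → 320/700 = 0.4571
  C: TP=348, FN=133+157+154=444 → 348/792 = 0.4394
  D: TP=483, FN=9+16+8=33 → 483/516 = 0.9360
Macro-recall = mean = (0.4766 + 0.4571 + 0.4394 + 0.9360) / 4 = 0.577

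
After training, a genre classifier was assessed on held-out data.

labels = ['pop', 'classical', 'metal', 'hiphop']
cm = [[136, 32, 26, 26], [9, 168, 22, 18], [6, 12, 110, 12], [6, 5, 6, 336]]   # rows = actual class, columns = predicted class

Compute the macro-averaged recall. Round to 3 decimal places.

Per-class recall (TP/(TP+FN)):
  pop: TP=136, FN=32+26+26=84 → 136/220 = 0.6182
  classical: TP=168, FN=9+22+18=49 → 168/217 = 0.7742
  metal: TP=110, FN=6+12+12=30 → 110/140 = 0.7857
  hiphop: TP=336, FN=6+5+6=17 → 336/353 = 0.9518
Macro-recall = mean = (0.6182 + 0.7742 + 0.7857 + 0.9518) / 4 = 0.782

0.782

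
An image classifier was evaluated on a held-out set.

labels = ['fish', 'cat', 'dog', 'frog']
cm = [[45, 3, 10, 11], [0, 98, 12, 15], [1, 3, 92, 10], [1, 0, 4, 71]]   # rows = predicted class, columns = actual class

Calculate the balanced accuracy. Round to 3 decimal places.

0.836

Balanced accuracy = mean of per-class recall.
  fish: recall = 45/47 = 0.9574
  cat: recall = 98/104 = 0.9423
  dog: recall = 92/118 = 0.7797
  frog: recall = 71/107 = 0.6636
Mean = (0.9574 + 0.9423 + 0.7797 + 0.6636) / 4 = 0.836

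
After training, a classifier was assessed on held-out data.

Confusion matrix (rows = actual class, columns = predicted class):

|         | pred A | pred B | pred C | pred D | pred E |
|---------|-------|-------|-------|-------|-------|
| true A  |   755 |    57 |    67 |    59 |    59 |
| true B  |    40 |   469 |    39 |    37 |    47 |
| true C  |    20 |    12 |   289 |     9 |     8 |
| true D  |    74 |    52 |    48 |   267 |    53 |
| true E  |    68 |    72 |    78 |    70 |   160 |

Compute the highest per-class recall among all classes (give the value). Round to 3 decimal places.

0.855

Per-class recall (TP/(TP+FN)):
  A: TP=755, FN=57+67+59+59=242 → 755/997 = 0.7573
  B: TP=469, FN=40+39+37+47=163 → 469/632 = 0.7421
  C: TP=289, FN=20+12+9+8=49 → 289/338 = 0.8550
  D: TP=267, FN=74+52+48+53=227 → 267/494 = 0.5405
  E: TP=160, FN=68+72+78+70=288 → 160/448 = 0.3571
Highest is class 'C' with recall = 0.855.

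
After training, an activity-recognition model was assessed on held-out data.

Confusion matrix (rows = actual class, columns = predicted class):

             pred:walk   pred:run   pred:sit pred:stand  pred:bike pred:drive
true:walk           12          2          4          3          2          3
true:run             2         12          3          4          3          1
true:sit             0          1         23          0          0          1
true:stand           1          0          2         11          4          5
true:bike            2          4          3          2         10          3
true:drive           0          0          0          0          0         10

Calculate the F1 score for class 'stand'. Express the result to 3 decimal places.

F1 score = 2·TP/(2·TP+FP+FN).
stand: TP=11, FP=3+4+0+2+0=9, FN=1+0+2+4+5=12 → 22/43 = 0.5116

0.512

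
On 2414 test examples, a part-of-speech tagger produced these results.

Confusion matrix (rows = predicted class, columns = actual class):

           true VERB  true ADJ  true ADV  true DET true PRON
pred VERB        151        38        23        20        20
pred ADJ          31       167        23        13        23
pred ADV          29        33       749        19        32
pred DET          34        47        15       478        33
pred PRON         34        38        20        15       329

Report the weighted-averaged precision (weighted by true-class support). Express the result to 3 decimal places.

0.769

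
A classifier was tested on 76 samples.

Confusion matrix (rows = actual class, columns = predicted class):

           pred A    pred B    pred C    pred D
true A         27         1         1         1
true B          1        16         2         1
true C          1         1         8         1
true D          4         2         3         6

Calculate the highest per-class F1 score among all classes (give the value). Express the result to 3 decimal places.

Per-class F1 score (2·TP/(2·TP+FP+FN)):
  A: TP=27, FP=1+1+4=6, FN=1+1+1=3 → 54/63 = 0.8571
  B: TP=16, FP=1+1+2=4, FN=1+2+1=4 → 32/40 = 0.8000
  C: TP=8, FP=1+2+3=6, FN=1+1+1=3 → 16/25 = 0.6400
  D: TP=6, FP=1+1+1=3, FN=4+2+3=9 → 12/24 = 0.5000
Highest is class 'A' with F1 score = 0.857.

0.857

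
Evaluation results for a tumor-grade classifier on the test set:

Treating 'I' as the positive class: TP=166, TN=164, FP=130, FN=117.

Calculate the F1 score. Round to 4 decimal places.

0.5734

Precision = TP/(TP+FP) = 166/296 = 0.5608
Recall = TP/(TP+FN) = 166/283 = 0.5866
F1 = 2·TP/(2·TP+FP+FN) = 332/579 = 0.5734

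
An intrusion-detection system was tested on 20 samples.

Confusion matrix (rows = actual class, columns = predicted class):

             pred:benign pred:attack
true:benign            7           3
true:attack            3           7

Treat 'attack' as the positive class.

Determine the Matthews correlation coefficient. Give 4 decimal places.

0.4000

MCC = (TP·TN − FP·FN) / √((TP+FP)(TP+FN)(TN+FP)(TN+FN))
Numerator = 7·7 − 3·3 = 40
Denominator = √(10·10·10·10) = √10000 = 100.0000
MCC = 40 / 100.0000 = 0.4000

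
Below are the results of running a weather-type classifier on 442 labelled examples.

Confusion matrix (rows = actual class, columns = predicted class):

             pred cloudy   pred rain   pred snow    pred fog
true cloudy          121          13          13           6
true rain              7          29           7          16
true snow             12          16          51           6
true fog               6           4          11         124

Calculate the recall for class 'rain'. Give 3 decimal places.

0.492

Take TP from the diagonal, FP from the rest of the 'rain' prediction marginal, FN from the rest of the 'rain' actual marginal.
recall = TP/(TP+FN).
rain: TP=29, FN=7+7+16=30 → 29/59 = 0.4915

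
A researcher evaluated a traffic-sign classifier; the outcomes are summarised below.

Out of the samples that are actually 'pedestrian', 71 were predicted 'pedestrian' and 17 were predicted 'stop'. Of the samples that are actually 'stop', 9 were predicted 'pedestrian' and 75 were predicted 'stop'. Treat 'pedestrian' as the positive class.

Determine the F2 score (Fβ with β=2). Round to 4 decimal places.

0.8218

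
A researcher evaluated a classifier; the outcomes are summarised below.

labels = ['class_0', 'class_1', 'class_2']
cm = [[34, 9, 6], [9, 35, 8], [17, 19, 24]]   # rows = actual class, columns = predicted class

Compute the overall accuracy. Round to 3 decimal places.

0.578

Accuracy = trace / total = (34+35+24=93) / 161 = 93/161 = 0.578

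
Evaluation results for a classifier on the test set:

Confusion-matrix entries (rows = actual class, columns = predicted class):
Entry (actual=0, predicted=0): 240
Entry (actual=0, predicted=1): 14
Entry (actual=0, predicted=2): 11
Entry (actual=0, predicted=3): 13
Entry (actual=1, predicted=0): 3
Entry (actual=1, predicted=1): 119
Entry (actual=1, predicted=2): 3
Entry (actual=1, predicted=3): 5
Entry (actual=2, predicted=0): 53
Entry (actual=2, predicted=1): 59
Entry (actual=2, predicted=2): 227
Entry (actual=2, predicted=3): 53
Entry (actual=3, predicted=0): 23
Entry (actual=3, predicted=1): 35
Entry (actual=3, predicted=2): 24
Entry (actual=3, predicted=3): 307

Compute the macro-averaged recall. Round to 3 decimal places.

Per-class recall (TP/(TP+FN)):
  0: TP=240, FN=14+11+13=38 → 240/278 = 0.8633
  1: TP=119, FN=3+3+5=11 → 119/130 = 0.9154
  2: TP=227, FN=53+59+53=165 → 227/392 = 0.5791
  3: TP=307, FN=23+35+24=82 → 307/389 = 0.7892
Macro-recall = mean = (0.8633 + 0.9154 + 0.5791 + 0.7892) / 4 = 0.787

0.787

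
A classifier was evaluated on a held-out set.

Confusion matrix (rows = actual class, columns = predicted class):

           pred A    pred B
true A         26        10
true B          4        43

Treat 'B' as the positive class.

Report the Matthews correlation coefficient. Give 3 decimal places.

MCC = (TP·TN − FP·FN) / √((TP+FP)(TP+FN)(TN+FP)(TN+FN))
Numerator = 43·26 − 10·4 = 1078
Denominator = √(53·47·36·30) = √2690280 = 1640.2073
MCC = 1078 / 1640.2073 = 0.657

0.657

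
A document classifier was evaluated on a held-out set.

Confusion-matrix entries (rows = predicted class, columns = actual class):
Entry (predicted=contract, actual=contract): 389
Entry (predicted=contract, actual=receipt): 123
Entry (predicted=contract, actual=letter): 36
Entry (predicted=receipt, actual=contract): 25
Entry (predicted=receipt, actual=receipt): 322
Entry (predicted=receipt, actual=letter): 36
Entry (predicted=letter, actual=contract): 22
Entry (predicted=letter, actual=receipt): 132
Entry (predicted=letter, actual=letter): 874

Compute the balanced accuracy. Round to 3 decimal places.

0.791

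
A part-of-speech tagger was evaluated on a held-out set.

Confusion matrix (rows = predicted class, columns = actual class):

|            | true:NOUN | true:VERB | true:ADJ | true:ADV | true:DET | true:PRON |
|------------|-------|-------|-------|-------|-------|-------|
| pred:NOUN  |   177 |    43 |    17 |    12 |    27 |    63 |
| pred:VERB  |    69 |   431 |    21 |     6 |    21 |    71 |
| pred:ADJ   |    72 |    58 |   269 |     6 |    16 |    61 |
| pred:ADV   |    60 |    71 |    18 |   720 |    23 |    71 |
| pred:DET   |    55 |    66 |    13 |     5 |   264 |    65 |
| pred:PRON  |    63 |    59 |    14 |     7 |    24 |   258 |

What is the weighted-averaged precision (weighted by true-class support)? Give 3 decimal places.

Per-class precision (TP/(TP+FP)):
  NOUN: TP=177, FP=43+17+12+27+63=162 → 177/339 = 0.5221
  VERB: TP=431, FP=69+21+6+21+71=188 → 431/619 = 0.6963
  ADJ: TP=269, FP=72+58+6+16+61=213 → 269/482 = 0.5581
  ADV: TP=720, FP=60+71+18+23+71=243 → 720/963 = 0.7477
  DET: TP=264, FP=55+66+13+5+65=204 → 264/468 = 0.5641
  PRON: TP=258, FP=63+59+14+7+24=167 → 258/425 = 0.6071
Weighted-precision = Σ (supportᵢ/N)·precisionᵢ with N=3296: (496/3296)·0.5221 + (728/3296)·0.6963 + (352/3296)·0.5581 + (756/3296)·0.7477 + (375/3296)·0.5641 + (589/3296)·0.6071 = 0.636

0.636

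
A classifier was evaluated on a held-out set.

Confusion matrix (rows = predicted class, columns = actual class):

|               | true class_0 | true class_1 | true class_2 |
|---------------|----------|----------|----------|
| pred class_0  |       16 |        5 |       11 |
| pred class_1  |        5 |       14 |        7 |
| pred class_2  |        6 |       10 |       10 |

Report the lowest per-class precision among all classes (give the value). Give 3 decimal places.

Per-class precision (TP/(TP+FP)):
  class_0: TP=16, FP=5+11=16 → 16/32 = 0.5000
  class_1: TP=14, FP=5+7=12 → 14/26 = 0.5385
  class_2: TP=10, FP=6+10=16 → 10/26 = 0.3846
Lowest is class 'class_2' with precision = 0.385.

0.385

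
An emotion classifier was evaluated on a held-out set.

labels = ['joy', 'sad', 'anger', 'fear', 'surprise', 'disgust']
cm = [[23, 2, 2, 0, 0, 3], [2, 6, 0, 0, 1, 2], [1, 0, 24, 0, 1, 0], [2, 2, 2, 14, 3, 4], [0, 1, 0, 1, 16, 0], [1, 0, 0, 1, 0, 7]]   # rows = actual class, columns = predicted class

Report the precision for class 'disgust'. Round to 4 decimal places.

0.4375

One-vs-rest for 'disgust': TP = diagonal; FP = other classes predicted 'disgust'; FN = 'disgust' predicted as other.
precision = TP/(TP+FP).
disgust: TP=7, FP=3+2+0+4+0=9 → 7/16 = 0.43750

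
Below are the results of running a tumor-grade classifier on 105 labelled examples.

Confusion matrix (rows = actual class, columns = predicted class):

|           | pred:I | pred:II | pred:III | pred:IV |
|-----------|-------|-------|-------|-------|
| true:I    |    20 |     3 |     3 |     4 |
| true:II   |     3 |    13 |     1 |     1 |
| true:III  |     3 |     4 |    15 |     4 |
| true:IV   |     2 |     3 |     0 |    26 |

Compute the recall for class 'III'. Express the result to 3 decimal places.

0.577

Treat 'III' as positive and all other classes as negative.
recall = TP/(TP+FN).
III: TP=15, FN=3+4+4=11 → 15/26 = 0.5769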